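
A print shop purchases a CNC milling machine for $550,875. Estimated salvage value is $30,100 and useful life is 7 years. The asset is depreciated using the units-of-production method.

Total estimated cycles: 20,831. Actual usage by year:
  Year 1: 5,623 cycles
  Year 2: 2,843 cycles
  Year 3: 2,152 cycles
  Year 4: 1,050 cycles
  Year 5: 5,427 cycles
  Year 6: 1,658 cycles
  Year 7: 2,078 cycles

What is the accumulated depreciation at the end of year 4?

$291,700

Depreciable base = $550,875 − $30,100 = $520,775.
Rate = $520,775 / 20,831 cycles = $25 per cycle.
Year 1: 5,623 × $25 = $140,575. Book value $410,300.
Year 2: 2,843 × $25 = $71,075. Book value $339,225.
Year 3: 2,152 × $25 = $53,800. Book value $285,425.
Year 4: 1,050 × $25 = $26,250. Book value $259,175.
Accumulated through year 4 = $550,875 − $259,175 = $291,700.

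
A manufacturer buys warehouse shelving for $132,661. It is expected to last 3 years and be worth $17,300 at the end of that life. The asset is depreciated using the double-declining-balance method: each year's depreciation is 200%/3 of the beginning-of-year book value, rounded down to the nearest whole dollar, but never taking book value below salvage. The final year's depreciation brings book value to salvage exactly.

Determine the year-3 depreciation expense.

Depreciable base = $132,661 − $17,300 = $115,361.
Year 1: ⌊$132,661 × 200%/3⌋ = $88,440. Book value $44,221.
Year 2: ⌊$44,221 × 200%/3⌋ = $29,480, capped at $26,921. Book value $17,300.
Year 3 (final): $17,300 − $17,300 = $0. Book value $17,300.

$0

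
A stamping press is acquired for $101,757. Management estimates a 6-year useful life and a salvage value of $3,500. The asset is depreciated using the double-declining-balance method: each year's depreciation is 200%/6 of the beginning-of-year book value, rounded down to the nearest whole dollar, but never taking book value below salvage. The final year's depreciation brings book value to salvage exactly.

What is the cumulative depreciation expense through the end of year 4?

Depreciable base = $101,757 − $3,500 = $98,257.
Year 1: ⌊$101,757 × 200%/6⌋ = $33,919. Book value $67,838.
Year 2: ⌊$67,838 × 200%/6⌋ = $22,612. Book value $45,226.
Year 3: ⌊$45,226 × 200%/6⌋ = $15,075. Book value $30,151.
Year 4: ⌊$30,151 × 200%/6⌋ = $10,050. Book value $20,101.
Accumulated through year 4 = $101,757 − $20,101 = $81,656.

$81,656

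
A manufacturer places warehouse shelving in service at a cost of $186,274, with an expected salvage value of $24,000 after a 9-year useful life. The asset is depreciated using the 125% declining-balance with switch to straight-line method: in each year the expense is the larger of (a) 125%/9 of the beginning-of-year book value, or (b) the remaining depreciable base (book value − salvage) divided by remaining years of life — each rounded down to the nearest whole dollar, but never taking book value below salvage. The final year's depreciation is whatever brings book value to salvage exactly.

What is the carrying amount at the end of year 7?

Depreciable base = $186,274 − $24,000 = $162,274.
Year 1: DB = ⌊$186,274 × 125%/9⌋ = $25,871; SL = ⌊$162,274/9⌋ = $18,030 → take DB $25,871. Book value $160,403.
Year 2: DB = ⌊$160,403 × 125%/9⌋ = $22,278; SL = ⌊$136,403/8⌋ = $17,050 → take DB $22,278. Book value $138,125.
Year 3: DB = ⌊$138,125 × 125%/9⌋ = $19,184; SL = ⌊$114,125/7⌋ = $16,303 → take DB $19,184. Book value $118,941.
Year 4: DB = ⌊$118,941 × 125%/9⌋ = $16,519; SL = ⌊$94,941/6⌋ = $15,823 → take DB $16,519. Book value $102,422.
Year 5: DB = ⌊$102,422 × 125%/9⌋ = $14,225; SL = ⌊$78,422/5⌋ = $15,684 → take SL $15,684. Book value $86,738.
Year 6: DB = ⌊$86,738 × 125%/9⌋ = $12,046; SL = ⌊$62,738/4⌋ = $15,684 → take SL $15,684. Book value $71,054.
Year 7: DB = ⌊$71,054 × 125%/9⌋ = $9,868; SL = ⌊$47,054/3⌋ = $15,684 → take SL $15,684. Book value $55,370.

$55,370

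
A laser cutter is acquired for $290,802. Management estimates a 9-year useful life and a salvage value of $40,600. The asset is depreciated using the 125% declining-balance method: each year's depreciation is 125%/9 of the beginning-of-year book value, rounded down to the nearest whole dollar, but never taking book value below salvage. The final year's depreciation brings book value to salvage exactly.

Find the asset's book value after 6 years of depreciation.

Depreciable base = $290,802 − $40,600 = $250,202.
Year 1: ⌊$290,802 × 125%/9⌋ = $40,389. Book value $250,413.
Year 2: ⌊$250,413 × 125%/9⌋ = $34,779. Book value $215,634.
Year 3: ⌊$215,634 × 125%/9⌋ = $29,949. Book value $185,685.
Year 4: ⌊$185,685 × 125%/9⌋ = $25,789. Book value $159,896.
Year 5: ⌊$159,896 × 125%/9⌋ = $22,207. Book value $137,689.
Year 6: ⌊$137,689 × 125%/9⌋ = $19,123. Book value $118,566.

$118,566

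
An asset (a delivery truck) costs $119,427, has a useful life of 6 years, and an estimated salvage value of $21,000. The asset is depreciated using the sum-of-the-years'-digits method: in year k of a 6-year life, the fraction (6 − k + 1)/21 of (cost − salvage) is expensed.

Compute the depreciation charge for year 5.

$9,374

Depreciable base = $119,427 − $21,000 = $98,427.
Sum of the years' digits = 6+5+4+3+2+1 = 21.
Year 1: $98,427 × 6/21 = $28,122. Book value $91,305.
Year 2: $98,427 × 5/21 = $23,435. Book value $67,870.
Year 3: $98,427 × 4/21 = $18,748. Book value $49,122.
Year 4: $98,427 × 3/21 = $14,061. Book value $35,061.
Year 5: $98,427 × 2/21 = $9,374. Book value $25,687.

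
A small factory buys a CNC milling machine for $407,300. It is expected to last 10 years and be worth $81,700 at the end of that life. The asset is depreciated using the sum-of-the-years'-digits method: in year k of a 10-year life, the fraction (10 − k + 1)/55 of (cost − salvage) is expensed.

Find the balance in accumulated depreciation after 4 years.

Depreciable base = $407,300 − $81,700 = $325,600.
Sum of the years' digits = 10+9+8+7+6+5+4+3+2+1 = 55.
Year 1: $325,600 × 10/55 = $59,200. Book value $348,100.
Year 2: $325,600 × 9/55 = $53,280. Book value $294,820.
Year 3: $325,600 × 8/55 = $47,360. Book value $247,460.
Year 4: $325,600 × 7/55 = $41,440. Book value $206,020.
Accumulated through year 4 = $407,300 − $206,020 = $201,280.

$201,280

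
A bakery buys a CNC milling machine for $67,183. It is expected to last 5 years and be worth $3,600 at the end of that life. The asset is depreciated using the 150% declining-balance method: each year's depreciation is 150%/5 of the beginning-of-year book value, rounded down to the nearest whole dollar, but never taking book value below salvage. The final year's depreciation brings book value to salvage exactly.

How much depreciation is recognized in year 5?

Depreciable base = $67,183 − $3,600 = $63,583.
Year 1: ⌊$67,183 × 150%/5⌋ = $20,154. Book value $47,029.
Year 2: ⌊$47,029 × 150%/5⌋ = $14,108. Book value $32,921.
Year 3: ⌊$32,921 × 150%/5⌋ = $9,876. Book value $23,045.
Year 4: ⌊$23,045 × 150%/5⌋ = $6,913. Book value $16,132.
Year 5 (final): $16,132 − $3,600 = $12,532. Book value $3,600.

$12,532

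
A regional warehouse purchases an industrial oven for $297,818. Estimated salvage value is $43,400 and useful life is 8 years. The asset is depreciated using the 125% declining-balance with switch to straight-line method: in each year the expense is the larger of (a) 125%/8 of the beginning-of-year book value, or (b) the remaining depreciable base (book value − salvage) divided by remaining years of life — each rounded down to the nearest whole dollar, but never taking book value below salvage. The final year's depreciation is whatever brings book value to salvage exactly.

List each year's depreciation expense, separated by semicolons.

$46,534; $39,263; $33,128; $27,952; $26,885; $26,885; $26,885; $26,886

Depreciable base = $297,818 − $43,400 = $254,418.
Year 1: DB = ⌊$297,818 × 125%/8⌋ = $46,534; SL = ⌊$254,418/8⌋ = $31,802 → take DB $46,534. Book value $251,284.
Year 2: DB = ⌊$251,284 × 125%/8⌋ = $39,263; SL = ⌊$207,884/7⌋ = $29,697 → take DB $39,263. Book value $212,021.
Year 3: DB = ⌊$212,021 × 125%/8⌋ = $33,128; SL = ⌊$168,621/6⌋ = $28,103 → take DB $33,128. Book value $178,893.
Year 4: DB = ⌊$178,893 × 125%/8⌋ = $27,952; SL = ⌊$135,493/5⌋ = $27,098 → take DB $27,952. Book value $150,941.
Year 5: DB = ⌊$150,941 × 125%/8⌋ = $23,584; SL = ⌊$107,541/4⌋ = $26,885 → take SL $26,885. Book value $124,056.
Year 6: DB = ⌊$124,056 × 125%/8⌋ = $19,383; SL = ⌊$80,656/3⌋ = $26,885 → take SL $26,885. Book value $97,171.
Year 7: DB = ⌊$97,171 × 125%/8⌋ = $15,182; SL = ⌊$53,771/2⌋ = $26,885 → take SL $26,885. Book value $70,286.
Year 8 (final): $70,286 − $43,400 = $26,886. Book value $43,400.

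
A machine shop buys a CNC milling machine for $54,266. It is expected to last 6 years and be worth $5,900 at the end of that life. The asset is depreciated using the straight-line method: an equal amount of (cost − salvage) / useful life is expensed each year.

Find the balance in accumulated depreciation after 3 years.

$24,183

Depreciable base = $54,266 − $5,900 = $48,366.
Annual expense = $48,366 / 6 = $8,061.
End of year 1: book value $46,205.
End of year 2: book value $38,144.
End of year 3: book value $30,083.
Accumulated through year 3 = $54,266 − $30,083 = $24,183.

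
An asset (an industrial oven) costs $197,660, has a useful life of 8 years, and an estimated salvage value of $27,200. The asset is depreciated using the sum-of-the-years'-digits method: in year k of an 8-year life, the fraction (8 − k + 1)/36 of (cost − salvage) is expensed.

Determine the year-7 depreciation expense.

$9,470

Depreciable base = $197,660 − $27,200 = $170,460.
Sum of the years' digits = 8+7+6+5+4+3+2+1 = 36.
Year 1: $170,460 × 8/36 = $37,880. Book value $159,780.
Year 2: $170,460 × 7/36 = $33,145. Book value $126,635.
Year 3: $170,460 × 6/36 = $28,410. Book value $98,225.
Year 4: $170,460 × 5/36 = $23,675. Book value $74,550.
Year 5: $170,460 × 4/36 = $18,940. Book value $55,610.
Year 6: $170,460 × 3/36 = $14,205. Book value $41,405.
Year 7: $170,460 × 2/36 = $9,470. Book value $31,935.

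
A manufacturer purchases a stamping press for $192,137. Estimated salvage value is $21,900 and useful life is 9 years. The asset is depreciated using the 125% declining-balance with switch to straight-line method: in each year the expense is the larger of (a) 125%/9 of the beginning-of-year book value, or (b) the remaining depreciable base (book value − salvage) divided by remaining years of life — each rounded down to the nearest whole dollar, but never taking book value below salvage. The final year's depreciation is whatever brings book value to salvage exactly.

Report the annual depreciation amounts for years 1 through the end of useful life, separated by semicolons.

Depreciable base = $192,137 − $21,900 = $170,237.
Year 1: DB = ⌊$192,137 × 125%/9⌋ = $26,685; SL = ⌊$170,237/9⌋ = $18,915 → take DB $26,685. Book value $165,452.
Year 2: DB = ⌊$165,452 × 125%/9⌋ = $22,979; SL = ⌊$143,552/8⌋ = $17,944 → take DB $22,979. Book value $142,473.
Year 3: DB = ⌊$142,473 × 125%/9⌋ = $19,787; SL = ⌊$120,573/7⌋ = $17,224 → take DB $19,787. Book value $122,686.
Year 4: DB = ⌊$122,686 × 125%/9⌋ = $17,039; SL = ⌊$100,786/6⌋ = $16,797 → take DB $17,039. Book value $105,647.
Year 5: DB = ⌊$105,647 × 125%/9⌋ = $14,673; SL = ⌊$83,747/5⌋ = $16,749 → take SL $16,749. Book value $88,898.
Year 6: DB = ⌊$88,898 × 125%/9⌋ = $12,346; SL = ⌊$66,998/4⌋ = $16,749 → take SL $16,749. Book value $72,149.
Year 7: DB = ⌊$72,149 × 125%/9⌋ = $10,020; SL = ⌊$50,249/3⌋ = $16,749 → take SL $16,749. Book value $55,400.
Year 8: DB = ⌊$55,400 × 125%/9⌋ = $7,694; SL = ⌊$33,500/2⌋ = $16,750 → take SL $16,750. Book value $38,650.
Year 9 (final): $38,650 − $21,900 = $16,750. Book value $21,900.

$26,685; $22,979; $19,787; $17,039; $16,749; $16,749; $16,749; $16,750; $16,750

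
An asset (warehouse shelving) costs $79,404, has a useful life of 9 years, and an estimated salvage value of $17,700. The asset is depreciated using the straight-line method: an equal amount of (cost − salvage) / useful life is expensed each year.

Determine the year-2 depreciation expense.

Depreciable base = $79,404 − $17,700 = $61,704.
Annual expense = $61,704 / 9 = $6,856.

$6,856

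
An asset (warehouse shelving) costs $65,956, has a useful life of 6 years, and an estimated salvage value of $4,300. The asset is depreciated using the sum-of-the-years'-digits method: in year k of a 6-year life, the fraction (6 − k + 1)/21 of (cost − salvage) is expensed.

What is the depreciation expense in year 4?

$8,808

Depreciable base = $65,956 − $4,300 = $61,656.
Sum of the years' digits = 6+5+4+3+2+1 = 21.
Year 1: $61,656 × 6/21 = $17,616. Book value $48,340.
Year 2: $61,656 × 5/21 = $14,680. Book value $33,660.
Year 3: $61,656 × 4/21 = $11,744. Book value $21,916.
Year 4: $61,656 × 3/21 = $8,808. Book value $13,108.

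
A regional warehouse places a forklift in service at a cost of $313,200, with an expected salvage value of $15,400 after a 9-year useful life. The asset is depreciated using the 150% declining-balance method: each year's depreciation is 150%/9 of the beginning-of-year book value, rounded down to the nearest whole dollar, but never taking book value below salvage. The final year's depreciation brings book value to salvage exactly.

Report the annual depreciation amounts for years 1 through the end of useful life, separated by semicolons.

$52,200; $43,500; $36,250; $30,208; $25,173; $20,978; $17,481; $14,568; $57,442

Depreciable base = $313,200 − $15,400 = $297,800.
Year 1: ⌊$313,200 × 150%/9⌋ = $52,200. Book value $261,000.
Year 2: ⌊$261,000 × 150%/9⌋ = $43,500. Book value $217,500.
Year 3: ⌊$217,500 × 150%/9⌋ = $36,250. Book value $181,250.
Year 4: ⌊$181,250 × 150%/9⌋ = $30,208. Book value $151,042.
Year 5: ⌊$151,042 × 150%/9⌋ = $25,173. Book value $125,869.
Year 6: ⌊$125,869 × 150%/9⌋ = $20,978. Book value $104,891.
Year 7: ⌊$104,891 × 150%/9⌋ = $17,481. Book value $87,410.
Year 8: ⌊$87,410 × 150%/9⌋ = $14,568. Book value $72,842.
Year 9 (final): $72,842 − $15,400 = $57,442. Book value $15,400.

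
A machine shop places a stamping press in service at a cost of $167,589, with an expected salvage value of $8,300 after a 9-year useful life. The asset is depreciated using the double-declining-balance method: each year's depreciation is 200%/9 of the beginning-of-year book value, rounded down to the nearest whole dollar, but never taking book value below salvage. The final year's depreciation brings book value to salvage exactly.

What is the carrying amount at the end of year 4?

$61,330

Depreciable base = $167,589 − $8,300 = $159,289.
Year 1: ⌊$167,589 × 200%/9⌋ = $37,242. Book value $130,347.
Year 2: ⌊$130,347 × 200%/9⌋ = $28,966. Book value $101,381.
Year 3: ⌊$101,381 × 200%/9⌋ = $22,529. Book value $78,852.
Year 4: ⌊$78,852 × 200%/9⌋ = $17,522. Book value $61,330.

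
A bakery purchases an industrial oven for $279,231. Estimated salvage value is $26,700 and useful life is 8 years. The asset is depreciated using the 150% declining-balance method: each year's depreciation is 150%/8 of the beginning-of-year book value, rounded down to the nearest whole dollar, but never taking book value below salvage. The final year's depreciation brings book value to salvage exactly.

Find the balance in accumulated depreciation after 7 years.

$213,958

Depreciable base = $279,231 − $26,700 = $252,531.
Year 1: ⌊$279,231 × 150%/8⌋ = $52,355. Book value $226,876.
Year 2: ⌊$226,876 × 150%/8⌋ = $42,539. Book value $184,337.
Year 3: ⌊$184,337 × 150%/8⌋ = $34,563. Book value $149,774.
Year 4: ⌊$149,774 × 150%/8⌋ = $28,082. Book value $121,692.
Year 5: ⌊$121,692 × 150%/8⌋ = $22,817. Book value $98,875.
Year 6: ⌊$98,875 × 150%/8⌋ = $18,539. Book value $80,336.
Year 7: ⌊$80,336 × 150%/8⌋ = $15,063. Book value $65,273.
Accumulated through year 7 = $279,231 − $65,273 = $213,958.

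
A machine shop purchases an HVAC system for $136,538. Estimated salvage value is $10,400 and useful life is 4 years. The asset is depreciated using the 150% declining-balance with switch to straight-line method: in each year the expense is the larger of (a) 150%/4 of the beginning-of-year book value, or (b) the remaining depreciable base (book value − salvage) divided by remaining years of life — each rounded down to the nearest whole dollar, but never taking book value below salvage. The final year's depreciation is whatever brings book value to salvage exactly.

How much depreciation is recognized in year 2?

$32,001

Depreciable base = $136,538 − $10,400 = $126,138.
Year 1: DB = ⌊$136,538 × 150%/4⌋ = $51,201; SL = ⌊$126,138/4⌋ = $31,534 → take DB $51,201. Book value $85,337.
Year 2: DB = ⌊$85,337 × 150%/4⌋ = $32,001; SL = ⌊$74,937/3⌋ = $24,979 → take DB $32,001. Book value $53,336.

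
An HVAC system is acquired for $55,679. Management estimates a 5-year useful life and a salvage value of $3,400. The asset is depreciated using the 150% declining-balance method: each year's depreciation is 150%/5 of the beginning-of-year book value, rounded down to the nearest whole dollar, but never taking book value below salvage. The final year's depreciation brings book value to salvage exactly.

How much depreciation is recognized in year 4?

Depreciable base = $55,679 − $3,400 = $52,279.
Year 1: ⌊$55,679 × 150%/5⌋ = $16,703. Book value $38,976.
Year 2: ⌊$38,976 × 150%/5⌋ = $11,692. Book value $27,284.
Year 3: ⌊$27,284 × 150%/5⌋ = $8,185. Book value $19,099.
Year 4: ⌊$19,099 × 150%/5⌋ = $5,729. Book value $13,370.

$5,729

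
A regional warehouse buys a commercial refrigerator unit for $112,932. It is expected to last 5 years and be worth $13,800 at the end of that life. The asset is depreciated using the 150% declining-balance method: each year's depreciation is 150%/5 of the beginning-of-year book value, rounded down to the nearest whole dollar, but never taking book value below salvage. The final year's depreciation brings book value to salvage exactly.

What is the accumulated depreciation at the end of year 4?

Depreciable base = $112,932 − $13,800 = $99,132.
Year 1: ⌊$112,932 × 150%/5⌋ = $33,879. Book value $79,053.
Year 2: ⌊$79,053 × 150%/5⌋ = $23,715. Book value $55,338.
Year 3: ⌊$55,338 × 150%/5⌋ = $16,601. Book value $38,737.
Year 4: ⌊$38,737 × 150%/5⌋ = $11,621. Book value $27,116.
Accumulated through year 4 = $112,932 − $27,116 = $85,816.

$85,816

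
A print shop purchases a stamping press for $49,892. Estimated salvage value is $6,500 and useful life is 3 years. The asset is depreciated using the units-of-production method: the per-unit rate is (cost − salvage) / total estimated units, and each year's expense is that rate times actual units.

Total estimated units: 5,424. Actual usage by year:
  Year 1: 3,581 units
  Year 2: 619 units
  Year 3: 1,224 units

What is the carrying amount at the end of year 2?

$16,292

Depreciable base = $49,892 − $6,500 = $43,392.
Rate = $43,392 / 5,424 units = $8 per unit.
Year 1: 3,581 × $8 = $28,648. Book value $21,244.
Year 2: 619 × $8 = $4,952. Book value $16,292.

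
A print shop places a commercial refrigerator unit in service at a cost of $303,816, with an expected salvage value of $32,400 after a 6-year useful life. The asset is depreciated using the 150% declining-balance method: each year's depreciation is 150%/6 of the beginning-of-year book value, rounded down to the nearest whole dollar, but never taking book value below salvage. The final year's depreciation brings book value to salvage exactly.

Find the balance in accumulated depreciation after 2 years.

$132,919

Depreciable base = $303,816 − $32,400 = $271,416.
Year 1: ⌊$303,816 × 150%/6⌋ = $75,954. Book value $227,862.
Year 2: ⌊$227,862 × 150%/6⌋ = $56,965. Book value $170,897.
Accumulated through year 2 = $303,816 − $170,897 = $132,919.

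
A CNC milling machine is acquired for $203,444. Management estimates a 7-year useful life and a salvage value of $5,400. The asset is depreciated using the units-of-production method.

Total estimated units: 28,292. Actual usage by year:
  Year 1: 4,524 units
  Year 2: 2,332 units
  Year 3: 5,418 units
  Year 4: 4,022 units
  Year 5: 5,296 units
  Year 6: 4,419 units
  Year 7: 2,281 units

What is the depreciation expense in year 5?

Depreciable base = $203,444 − $5,400 = $198,044.
Rate = $198,044 / 28,292 units = $7 per unit.
Year 1: 4,524 × $7 = $31,668. Book value $171,776.
Year 2: 2,332 × $7 = $16,324. Book value $155,452.
Year 3: 5,418 × $7 = $37,926. Book value $117,526.
Year 4: 4,022 × $7 = $28,154. Book value $89,372.
Year 5: 5,296 × $7 = $37,072. Book value $52,300.

$37,072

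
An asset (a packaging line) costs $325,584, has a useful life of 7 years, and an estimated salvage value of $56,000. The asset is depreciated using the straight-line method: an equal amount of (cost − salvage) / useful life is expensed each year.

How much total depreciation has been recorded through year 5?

Depreciable base = $325,584 − $56,000 = $269,584.
Annual expense = $269,584 / 7 = $38,512.
End of year 1: book value $287,072.
End of year 2: book value $248,560.
End of year 3: book value $210,048.
End of year 4: book value $171,536.
End of year 5: book value $133,024.
Accumulated through year 5 = $325,584 − $133,024 = $192,560.

$192,560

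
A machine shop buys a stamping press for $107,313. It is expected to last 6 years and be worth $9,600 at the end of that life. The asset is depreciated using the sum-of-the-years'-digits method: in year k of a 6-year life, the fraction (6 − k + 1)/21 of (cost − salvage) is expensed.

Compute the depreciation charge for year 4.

Depreciable base = $107,313 − $9,600 = $97,713.
Sum of the years' digits = 6+5+4+3+2+1 = 21.
Year 1: $97,713 × 6/21 = $27,918. Book value $79,395.
Year 2: $97,713 × 5/21 = $23,265. Book value $56,130.
Year 3: $97,713 × 4/21 = $18,612. Book value $37,518.
Year 4: $97,713 × 3/21 = $13,959. Book value $23,559.

$13,959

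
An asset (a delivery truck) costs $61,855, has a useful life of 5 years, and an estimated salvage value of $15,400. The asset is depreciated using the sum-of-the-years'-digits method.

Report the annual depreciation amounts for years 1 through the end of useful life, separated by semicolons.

Depreciable base = $61,855 − $15,400 = $46,455.
Sum of the years' digits = 5+4+3+2+1 = 15.
Year 1: $46,455 × 5/15 = $15,485. Book value $46,370.
Year 2: $46,455 × 4/15 = $12,388. Book value $33,982.
Year 3: $46,455 × 3/15 = $9,291. Book value $24,691.
Year 4: $46,455 × 2/15 = $6,194. Book value $18,497.
Year 5: $46,455 × 1/15 = $3,097. Book value $15,400.

$15,485; $12,388; $9,291; $6,194; $3,097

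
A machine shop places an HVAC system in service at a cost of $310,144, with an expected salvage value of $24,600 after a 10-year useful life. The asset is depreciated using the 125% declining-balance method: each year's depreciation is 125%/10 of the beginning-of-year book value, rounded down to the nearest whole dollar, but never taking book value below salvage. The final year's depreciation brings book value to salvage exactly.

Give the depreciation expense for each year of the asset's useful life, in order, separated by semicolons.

$38,768; $33,922; $29,681; $25,971; $22,725; $19,884; $17,399; $15,224; $13,321; $68,649

Depreciable base = $310,144 − $24,600 = $285,544.
Year 1: ⌊$310,144 × 125%/10⌋ = $38,768. Book value $271,376.
Year 2: ⌊$271,376 × 125%/10⌋ = $33,922. Book value $237,454.
Year 3: ⌊$237,454 × 125%/10⌋ = $29,681. Book value $207,773.
Year 4: ⌊$207,773 × 125%/10⌋ = $25,971. Book value $181,802.
Year 5: ⌊$181,802 × 125%/10⌋ = $22,725. Book value $159,077.
Year 6: ⌊$159,077 × 125%/10⌋ = $19,884. Book value $139,193.
Year 7: ⌊$139,193 × 125%/10⌋ = $17,399. Book value $121,794.
Year 8: ⌊$121,794 × 125%/10⌋ = $15,224. Book value $106,570.
Year 9: ⌊$106,570 × 125%/10⌋ = $13,321. Book value $93,249.
Year 10 (final): $93,249 − $24,600 = $68,649. Book value $24,600.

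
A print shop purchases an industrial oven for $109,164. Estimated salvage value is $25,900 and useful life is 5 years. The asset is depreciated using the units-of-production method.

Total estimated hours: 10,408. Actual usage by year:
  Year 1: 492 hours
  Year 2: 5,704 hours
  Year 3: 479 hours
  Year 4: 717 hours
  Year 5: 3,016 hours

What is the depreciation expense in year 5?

Depreciable base = $109,164 − $25,900 = $83,264.
Rate = $83,264 / 10,408 hours = $8 per hour.
Year 1: 492 × $8 = $3,936. Book value $105,228.
Year 2: 5,704 × $8 = $45,632. Book value $59,596.
Year 3: 479 × $8 = $3,832. Book value $55,764.
Year 4: 717 × $8 = $5,736. Book value $50,028.
Year 5: 3,016 × $8 = $24,128. Book value $25,900.

$24,128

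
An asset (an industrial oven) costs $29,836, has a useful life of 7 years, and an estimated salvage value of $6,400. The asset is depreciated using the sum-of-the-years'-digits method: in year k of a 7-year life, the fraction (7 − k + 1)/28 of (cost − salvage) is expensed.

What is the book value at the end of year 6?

Depreciable base = $29,836 − $6,400 = $23,436.
Sum of the years' digits = 7+6+5+4+3+2+1 = 28.
Year 1: $23,436 × 7/28 = $5,859. Book value $23,977.
Year 2: $23,436 × 6/28 = $5,022. Book value $18,955.
Year 3: $23,436 × 5/28 = $4,185. Book value $14,770.
Year 4: $23,436 × 4/28 = $3,348. Book value $11,422.
Year 5: $23,436 × 3/28 = $2,511. Book value $8,911.
Year 6: $23,436 × 2/28 = $1,674. Book value $7,237.

$7,237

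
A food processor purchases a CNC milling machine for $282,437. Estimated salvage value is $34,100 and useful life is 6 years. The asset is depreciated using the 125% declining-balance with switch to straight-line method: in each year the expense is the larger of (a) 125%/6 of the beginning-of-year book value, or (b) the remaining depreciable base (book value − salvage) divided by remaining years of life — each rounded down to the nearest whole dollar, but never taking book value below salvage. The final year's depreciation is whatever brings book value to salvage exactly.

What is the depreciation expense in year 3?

$36,877

Depreciable base = $282,437 − $34,100 = $248,337.
Year 1: DB = ⌊$282,437 × 125%/6⌋ = $58,841; SL = ⌊$248,337/6⌋ = $41,389 → take DB $58,841. Book value $223,596.
Year 2: DB = ⌊$223,596 × 125%/6⌋ = $46,582; SL = ⌊$189,496/5⌋ = $37,899 → take DB $46,582. Book value $177,014.
Year 3: DB = ⌊$177,014 × 125%/6⌋ = $36,877; SL = ⌊$142,914/4⌋ = $35,728 → take DB $36,877. Book value $140,137.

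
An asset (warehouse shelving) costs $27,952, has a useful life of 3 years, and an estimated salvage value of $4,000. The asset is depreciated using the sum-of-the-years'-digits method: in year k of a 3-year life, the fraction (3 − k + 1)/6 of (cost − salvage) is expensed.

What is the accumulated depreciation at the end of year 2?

$19,960

Depreciable base = $27,952 − $4,000 = $23,952.
Sum of the years' digits = 3+2+1 = 6.
Year 1: $23,952 × 3/6 = $11,976. Book value $15,976.
Year 2: $23,952 × 2/6 = $7,984. Book value $7,992.
Accumulated through year 2 = $27,952 − $7,992 = $19,960.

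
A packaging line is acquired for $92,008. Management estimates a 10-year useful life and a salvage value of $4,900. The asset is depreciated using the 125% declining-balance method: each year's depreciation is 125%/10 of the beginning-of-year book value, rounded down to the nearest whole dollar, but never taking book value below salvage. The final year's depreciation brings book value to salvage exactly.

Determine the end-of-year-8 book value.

Depreciable base = $92,008 − $4,900 = $87,108.
Year 1: ⌊$92,008 × 125%/10⌋ = $11,501. Book value $80,507.
Year 2: ⌊$80,507 × 125%/10⌋ = $10,063. Book value $70,444.
Year 3: ⌊$70,444 × 125%/10⌋ = $8,805. Book value $61,639.
Year 4: ⌊$61,639 × 125%/10⌋ = $7,704. Book value $53,935.
Year 5: ⌊$53,935 × 125%/10⌋ = $6,741. Book value $47,194.
Year 6: ⌊$47,194 × 125%/10⌋ = $5,899. Book value $41,295.
Year 7: ⌊$41,295 × 125%/10⌋ = $5,161. Book value $36,134.
Year 8: ⌊$36,134 × 125%/10⌋ = $4,516. Book value $31,618.

$31,618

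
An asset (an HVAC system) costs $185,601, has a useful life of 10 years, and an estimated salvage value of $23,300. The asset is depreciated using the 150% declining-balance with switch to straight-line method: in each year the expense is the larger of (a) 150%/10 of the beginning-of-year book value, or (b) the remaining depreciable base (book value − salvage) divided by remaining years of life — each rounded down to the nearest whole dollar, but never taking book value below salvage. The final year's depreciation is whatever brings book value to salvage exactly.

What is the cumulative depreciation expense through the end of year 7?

$127,275

Depreciable base = $185,601 − $23,300 = $162,301.
Year 1: DB = ⌊$185,601 × 150%/10⌋ = $27,840; SL = ⌊$162,301/10⌋ = $16,230 → take DB $27,840. Book value $157,761.
Year 2: DB = ⌊$157,761 × 150%/10⌋ = $23,664; SL = ⌊$134,461/9⌋ = $14,940 → take DB $23,664. Book value $134,097.
Year 3: DB = ⌊$134,097 × 150%/10⌋ = $20,114; SL = ⌊$110,797/8⌋ = $13,849 → take DB $20,114. Book value $113,983.
Year 4: DB = ⌊$113,983 × 150%/10⌋ = $17,097; SL = ⌊$90,683/7⌋ = $12,954 → take DB $17,097. Book value $96,886.
Year 5: DB = ⌊$96,886 × 150%/10⌋ = $14,532; SL = ⌊$73,586/6⌋ = $12,264 → take DB $14,532. Book value $82,354.
Year 6: DB = ⌊$82,354 × 150%/10⌋ = $12,353; SL = ⌊$59,054/5⌋ = $11,810 → take DB $12,353. Book value $70,001.
Year 7: DB = ⌊$70,001 × 150%/10⌋ = $10,500; SL = ⌊$46,701/4⌋ = $11,675 → take SL $11,675. Book value $58,326.
Accumulated through year 7 = $185,601 − $58,326 = $127,275.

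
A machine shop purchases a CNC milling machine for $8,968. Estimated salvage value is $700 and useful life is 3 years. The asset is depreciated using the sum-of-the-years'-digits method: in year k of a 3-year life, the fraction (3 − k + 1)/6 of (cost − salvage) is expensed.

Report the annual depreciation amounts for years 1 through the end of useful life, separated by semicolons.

$4,134; $2,756; $1,378

Depreciable base = $8,968 − $700 = $8,268.
Sum of the years' digits = 3+2+1 = 6.
Year 1: $8,268 × 3/6 = $4,134. Book value $4,834.
Year 2: $8,268 × 2/6 = $2,756. Book value $2,078.
Year 3: $8,268 × 1/6 = $1,378. Book value $700.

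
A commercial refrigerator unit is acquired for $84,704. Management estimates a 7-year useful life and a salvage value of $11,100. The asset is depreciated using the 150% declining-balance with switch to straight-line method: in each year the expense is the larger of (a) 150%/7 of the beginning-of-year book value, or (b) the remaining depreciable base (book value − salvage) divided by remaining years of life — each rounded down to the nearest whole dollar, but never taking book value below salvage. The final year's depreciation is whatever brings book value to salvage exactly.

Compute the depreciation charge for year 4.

Depreciable base = $84,704 − $11,100 = $73,604.
Year 1: DB = ⌊$84,704 × 150%/7⌋ = $18,150; SL = ⌊$73,604/7⌋ = $10,514 → take DB $18,150. Book value $66,554.
Year 2: DB = ⌊$66,554 × 150%/7⌋ = $14,261; SL = ⌊$55,454/6⌋ = $9,242 → take DB $14,261. Book value $52,293.
Year 3: DB = ⌊$52,293 × 150%/7⌋ = $11,205; SL = ⌊$41,193/5⌋ = $8,238 → take DB $11,205. Book value $41,088.
Year 4: DB = ⌊$41,088 × 150%/7⌋ = $8,804; SL = ⌊$29,988/4⌋ = $7,497 → take DB $8,804. Book value $32,284.

$8,804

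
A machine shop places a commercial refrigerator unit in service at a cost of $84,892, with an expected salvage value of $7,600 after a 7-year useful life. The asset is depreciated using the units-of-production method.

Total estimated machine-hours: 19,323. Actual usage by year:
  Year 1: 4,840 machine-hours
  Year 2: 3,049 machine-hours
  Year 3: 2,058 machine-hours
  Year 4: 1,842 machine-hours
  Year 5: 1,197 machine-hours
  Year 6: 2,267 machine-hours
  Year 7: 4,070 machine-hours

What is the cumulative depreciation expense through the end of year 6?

Depreciable base = $84,892 − $7,600 = $77,292.
Rate = $77,292 / 19,323 machine-hours = $4 per machine-hour.
Year 1: 4,840 × $4 = $19,360. Book value $65,532.
Year 2: 3,049 × $4 = $12,196. Book value $53,336.
Year 3: 2,058 × $4 = $8,232. Book value $45,104.
Year 4: 1,842 × $4 = $7,368. Book value $37,736.
Year 5: 1,197 × $4 = $4,788. Book value $32,948.
Year 6: 2,267 × $4 = $9,068. Book value $23,880.
Accumulated through year 6 = $84,892 − $23,880 = $61,012.

$61,012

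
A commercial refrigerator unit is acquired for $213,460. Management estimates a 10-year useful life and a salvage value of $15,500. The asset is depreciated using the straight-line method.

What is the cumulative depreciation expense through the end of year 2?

$39,592

Depreciable base = $213,460 − $15,500 = $197,960.
Annual expense = $197,960 / 10 = $19,796.
End of year 1: book value $193,664.
End of year 2: book value $173,868.
Accumulated through year 2 = $213,460 − $173,868 = $39,592.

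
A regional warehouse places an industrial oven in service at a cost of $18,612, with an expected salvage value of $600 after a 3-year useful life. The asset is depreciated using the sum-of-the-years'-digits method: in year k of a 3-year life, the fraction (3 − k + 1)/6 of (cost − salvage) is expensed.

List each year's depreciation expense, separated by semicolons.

$9,006; $6,004; $3,002

Depreciable base = $18,612 − $600 = $18,012.
Sum of the years' digits = 3+2+1 = 6.
Year 1: $18,012 × 3/6 = $9,006. Book value $9,606.
Year 2: $18,012 × 2/6 = $6,004. Book value $3,602.
Year 3: $18,012 × 1/6 = $3,002. Book value $600.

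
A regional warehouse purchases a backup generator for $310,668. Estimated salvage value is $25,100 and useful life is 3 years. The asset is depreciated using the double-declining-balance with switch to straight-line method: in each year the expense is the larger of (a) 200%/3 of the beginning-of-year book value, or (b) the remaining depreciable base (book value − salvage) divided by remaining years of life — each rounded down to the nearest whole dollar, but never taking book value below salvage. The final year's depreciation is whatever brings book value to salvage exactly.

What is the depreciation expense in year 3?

Depreciable base = $310,668 − $25,100 = $285,568.
Year 1: DB = ⌊$310,668 × 200%/3⌋ = $207,112; SL = ⌊$285,568/3⌋ = $95,189 → take DB $207,112. Book value $103,556.
Year 2: DB = ⌊$103,556 × 200%/3⌋ = $69,037; SL = ⌊$78,456/2⌋ = $39,228 → take DB $69,037. Book value $34,519.
Year 3 (final): $34,519 − $25,100 = $9,419. Book value $25,100.

$9,419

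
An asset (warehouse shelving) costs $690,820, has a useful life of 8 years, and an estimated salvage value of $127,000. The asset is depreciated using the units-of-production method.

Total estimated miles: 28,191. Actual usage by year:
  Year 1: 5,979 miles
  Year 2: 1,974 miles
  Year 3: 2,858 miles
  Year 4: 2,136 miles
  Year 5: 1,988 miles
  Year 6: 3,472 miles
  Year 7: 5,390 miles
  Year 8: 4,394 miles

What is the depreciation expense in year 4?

Depreciable base = $690,820 − $127,000 = $563,820.
Rate = $563,820 / 28,191 miles = $20 per mile.
Year 1: 5,979 × $20 = $119,580. Book value $571,240.
Year 2: 1,974 × $20 = $39,480. Book value $531,760.
Year 3: 2,858 × $20 = $57,160. Book value $474,600.
Year 4: 2,136 × $20 = $42,720. Book value $431,880.

$42,720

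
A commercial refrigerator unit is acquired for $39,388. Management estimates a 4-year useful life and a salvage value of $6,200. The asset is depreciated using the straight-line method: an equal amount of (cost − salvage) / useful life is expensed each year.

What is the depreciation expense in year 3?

$8,297

Depreciable base = $39,388 − $6,200 = $33,188.
Annual expense = $33,188 / 4 = $8,297.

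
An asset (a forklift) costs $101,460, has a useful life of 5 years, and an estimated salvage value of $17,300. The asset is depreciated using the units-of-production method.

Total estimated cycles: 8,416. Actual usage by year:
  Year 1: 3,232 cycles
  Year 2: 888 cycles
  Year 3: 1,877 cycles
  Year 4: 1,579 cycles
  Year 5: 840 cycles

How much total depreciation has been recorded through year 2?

$41,200

Depreciable base = $101,460 − $17,300 = $84,160.
Rate = $84,160 / 8,416 cycles = $10 per cycle.
Year 1: 3,232 × $10 = $32,320. Book value $69,140.
Year 2: 888 × $10 = $8,880. Book value $60,260.
Accumulated through year 2 = $101,460 − $60,260 = $41,200.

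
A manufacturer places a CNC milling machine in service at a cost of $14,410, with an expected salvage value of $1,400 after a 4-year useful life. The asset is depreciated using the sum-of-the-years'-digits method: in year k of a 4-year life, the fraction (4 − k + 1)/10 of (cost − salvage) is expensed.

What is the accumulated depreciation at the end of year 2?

Depreciable base = $14,410 − $1,400 = $13,010.
Sum of the years' digits = 4+3+2+1 = 10.
Year 1: $13,010 × 4/10 = $5,204. Book value $9,206.
Year 2: $13,010 × 3/10 = $3,903. Book value $5,303.
Accumulated through year 2 = $14,410 − $5,303 = $9,107.

$9,107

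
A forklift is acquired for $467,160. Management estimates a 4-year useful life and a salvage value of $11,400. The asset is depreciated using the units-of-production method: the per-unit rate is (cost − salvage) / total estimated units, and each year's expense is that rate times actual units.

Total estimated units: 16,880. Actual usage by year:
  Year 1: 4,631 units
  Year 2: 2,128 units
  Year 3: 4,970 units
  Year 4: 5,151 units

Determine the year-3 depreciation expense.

Depreciable base = $467,160 − $11,400 = $455,760.
Rate = $455,760 / 16,880 units = $27 per unit.
Year 1: 4,631 × $27 = $125,037. Book value $342,123.
Year 2: 2,128 × $27 = $57,456. Book value $284,667.
Year 3: 4,970 × $27 = $134,190. Book value $150,477.

$134,190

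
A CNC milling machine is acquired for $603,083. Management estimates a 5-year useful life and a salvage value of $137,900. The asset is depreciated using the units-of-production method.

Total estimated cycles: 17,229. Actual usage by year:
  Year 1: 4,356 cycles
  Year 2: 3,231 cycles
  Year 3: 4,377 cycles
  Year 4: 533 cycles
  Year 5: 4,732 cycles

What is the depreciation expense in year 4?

$14,391

Depreciable base = $603,083 − $137,900 = $465,183.
Rate = $465,183 / 17,229 cycles = $27 per cycle.
Year 1: 4,356 × $27 = $117,612. Book value $485,471.
Year 2: 3,231 × $27 = $87,237. Book value $398,234.
Year 3: 4,377 × $27 = $118,179. Book value $280,055.
Year 4: 533 × $27 = $14,391. Book value $265,664.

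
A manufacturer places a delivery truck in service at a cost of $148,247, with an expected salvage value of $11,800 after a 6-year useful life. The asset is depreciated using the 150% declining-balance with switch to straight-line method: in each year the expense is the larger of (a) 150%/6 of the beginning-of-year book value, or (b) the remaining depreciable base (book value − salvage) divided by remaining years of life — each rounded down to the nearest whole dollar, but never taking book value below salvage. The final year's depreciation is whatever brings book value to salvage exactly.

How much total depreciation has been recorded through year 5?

$119,532

Depreciable base = $148,247 − $11,800 = $136,447.
Year 1: DB = ⌊$148,247 × 150%/6⌋ = $37,061; SL = ⌊$136,447/6⌋ = $22,741 → take DB $37,061. Book value $111,186.
Year 2: DB = ⌊$111,186 × 150%/6⌋ = $27,796; SL = ⌊$99,386/5⌋ = $19,877 → take DB $27,796. Book value $83,390.
Year 3: DB = ⌊$83,390 × 150%/6⌋ = $20,847; SL = ⌊$71,590/4⌋ = $17,897 → take DB $20,847. Book value $62,543.
Year 4: DB = ⌊$62,543 × 150%/6⌋ = $15,635; SL = ⌊$50,743/3⌋ = $16,914 → take SL $16,914. Book value $45,629.
Year 5: DB = ⌊$45,629 × 150%/6⌋ = $11,407; SL = ⌊$33,829/2⌋ = $16,914 → take SL $16,914. Book value $28,715.
Accumulated through year 5 = $148,247 − $28,715 = $119,532.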